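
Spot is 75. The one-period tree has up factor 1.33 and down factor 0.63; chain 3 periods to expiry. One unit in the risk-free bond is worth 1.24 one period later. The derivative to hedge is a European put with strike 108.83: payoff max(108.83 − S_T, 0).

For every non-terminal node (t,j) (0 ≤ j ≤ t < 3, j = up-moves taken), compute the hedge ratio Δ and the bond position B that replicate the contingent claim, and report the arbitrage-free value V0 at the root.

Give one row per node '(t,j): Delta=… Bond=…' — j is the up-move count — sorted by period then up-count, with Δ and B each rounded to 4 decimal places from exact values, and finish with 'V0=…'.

Risk-neutral probability p* = (R−d)/(u−d) = (1.24−0.63)/(1.33−0.63) = 0.8714.
Payoff layer (t=3): V(3,0)=90.0765, V(3,1)=69.2392, V(3,2)=25.2495, V(3,3)=0.0000
  t=2,j=0: stock 29.7675 → up 39.5908 (V=69.2392), down 18.7535 (V=90.0765). Price 57.9986; hedge Δ=-1.0000, bond B=87.7661.
  t=2,j=1: stock 62.8425 → up 83.5805 (V=25.2495), down 39.5908 (V=69.2392). Price 24.9236; hedge Δ=-1.0000, bond B=87.7661.
  t=2,j=2: stock 132.6675 → up 176.4478 (V=0.0000), down 83.5805 (V=25.2495). Price 2.6180; hedge Δ=-0.2719, bond B=38.6887.
  t=1,j=0: stock 47.2500 → up 62.8425 (V=24.9236), down 29.7675 (V=57.9986). Price 23.5291; hedge Δ=-1.0000, bond B=70.7791.
  t=1,j=1: stock 99.7500 → up 132.6675 (V=2.6180), down 62.8425 (V=24.9236). Price 4.4241; hedge Δ=-0.3194, bond B=36.2892.
  t=0,j=0: stock 75.0000 → up 99.7500 (V=4.4241), down 47.2500 (V=23.5291). Price 5.5488; hedge Δ=-0.3639, bond B=32.8417.
Self-financing check: at every node Δ·S+B equals the discounted successor values.

(0,0): Delta=-0.3639 Bond=32.8417
(1,0): Delta=-1.0000 Bond=70.7791
(1,1): Delta=-0.3194 Bond=36.2892
(2,0): Delta=-1.0000 Bond=87.7661
(2,1): Delta=-1.0000 Bond=87.7661
(2,2): Delta=-0.2719 Bond=38.6887
V0=5.5488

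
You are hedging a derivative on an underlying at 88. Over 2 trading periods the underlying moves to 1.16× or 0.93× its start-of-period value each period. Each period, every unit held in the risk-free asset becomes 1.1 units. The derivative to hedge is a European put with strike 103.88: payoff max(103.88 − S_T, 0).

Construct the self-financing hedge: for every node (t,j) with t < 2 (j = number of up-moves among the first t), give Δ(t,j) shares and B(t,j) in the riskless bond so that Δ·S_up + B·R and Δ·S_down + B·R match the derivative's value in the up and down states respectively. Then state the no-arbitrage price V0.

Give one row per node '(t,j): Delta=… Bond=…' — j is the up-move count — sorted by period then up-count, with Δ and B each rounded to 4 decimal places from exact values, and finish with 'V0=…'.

Risk-neutral probability p* = (R−d)/(u−d) = (1.1−0.93)/(1.16−0.93) = 0.7391.
Payoff layer (t=2): V(2,0)=27.7688, V(2,1)=8.9456, V(2,2)=0.0000
(1,0): S=81.8400. Δ = (V_up−V_dn)/(S_up−S_dn) = (8.9456−27.7688)/(94.9344−76.1112) = -1.0000. V = [p*·8.9456 + (1−p*)·27.7688]/1.1 = 12.5964. B = V − Δ·S = 94.4364.
(1,1): S=102.0800. Δ = (V_up−V_dn)/(S_up−S_dn) = (0.0000−8.9456)/(118.4128−94.9344) = -0.3810. V = [p*·0.0000 + (1−p*)·8.9456]/1.1 = 2.1215. B = V − Δ·S = 41.0154.
(0,0): S=88.0000. Δ = (V_up−V_dn)/(S_up−S_dn) = (2.1215−12.5964)/(102.0800−81.8400) = -0.5175. V = [p*·2.1215 + (1−p*)·12.5964]/1.1 = 4.4128. B = V − Δ·S = 49.9557.
Root portfolio cost Δ·88+B reproduces V0=4.4128.

(0,0): Delta=-0.5175 Bond=49.9557
(1,0): Delta=-1.0000 Bond=94.4364
(1,1): Delta=-0.3810 Bond=41.0154
V0=4.4128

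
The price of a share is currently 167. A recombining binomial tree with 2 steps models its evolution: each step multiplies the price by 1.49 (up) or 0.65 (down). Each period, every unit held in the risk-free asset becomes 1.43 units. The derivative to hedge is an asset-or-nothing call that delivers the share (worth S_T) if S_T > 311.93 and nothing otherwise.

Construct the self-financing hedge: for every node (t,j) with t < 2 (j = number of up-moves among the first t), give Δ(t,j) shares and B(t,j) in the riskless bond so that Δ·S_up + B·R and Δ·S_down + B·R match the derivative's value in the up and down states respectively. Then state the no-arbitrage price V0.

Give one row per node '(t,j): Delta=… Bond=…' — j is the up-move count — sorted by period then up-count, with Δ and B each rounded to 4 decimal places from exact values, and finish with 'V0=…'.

(0,0): Delta=1.7162 Bond=-130.2766
(1,0): Delta=0.0000 Bond=0.0000
(1,1): Delta=1.7738 Bond=-200.6259
V0=156.3319

The replicating-portfolio and risk-neutral prices coincide; use p* = (1.43−0.65)/(1.49−0.65) = 0.9286 for the latter.
Terminal payoffs: V(2,0)=0.0000, V(2,1)=0.0000, V(2,2)=370.7567
  t=1,j=0: stock 108.5500 → up 161.7395 (V=0.0000), down 70.5575 (V=0.0000). Price 0.0000; hedge Δ=0.0000, bond B=0.0000.
  t=1,j=1: stock 248.8300 → up 370.7567 (V=370.7567), down 161.7395 (V=0.0000). Price 240.7511; hedge Δ=1.7738, bond B=-200.6259.
  t=0,j=0: stock 167.0000 → up 248.8300 (V=240.7511), down 108.5500 (V=0.0000). Price 156.3319; hedge Δ=1.7162, bond B=-130.2766.
The time-0 hedge costs 156.3319, which is the no-arbitrage price.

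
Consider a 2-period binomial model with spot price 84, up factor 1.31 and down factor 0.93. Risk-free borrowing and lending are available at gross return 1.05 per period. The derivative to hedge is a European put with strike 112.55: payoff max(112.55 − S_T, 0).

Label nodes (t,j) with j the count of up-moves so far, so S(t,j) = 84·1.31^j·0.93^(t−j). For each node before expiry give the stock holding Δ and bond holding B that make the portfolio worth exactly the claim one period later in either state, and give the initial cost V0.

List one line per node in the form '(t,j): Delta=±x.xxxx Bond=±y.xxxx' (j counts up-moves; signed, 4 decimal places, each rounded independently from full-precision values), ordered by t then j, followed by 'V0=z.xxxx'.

Under the risk-neutral measure, an up-move has probability p* = (R−d)/(u−d) = 0.3158 and values discount at R = 1.05.
At expiry t=2: V(2,0)=39.8984, V(2,1)=10.2128, V(2,2)=0.0000
Node (1,0) S=78.1200: V=(p*·10.2128+(1−p*)·39.8984)/1.05=29.0705; Δ=(10.2128−39.8984)/(102.3372−72.6516)=-1.0000; B=V−Δ·S=107.1905
Node (1,1) S=110.0400: V=(p*·0.0000+(1−p*)·10.2128)/1.05=6.6550; Δ=(0.0000−10.2128)/(144.1524−102.3372)=-0.2442; B=V−Δ·S=33.5307
Node (0,0) S=84.0000: V=(p*·6.6550+(1−p*)·29.0705)/1.05=20.9447; Δ=(6.6550−29.0705)/(110.0400−78.1200)=-0.7022; B=V−Δ·S=79.9329
Root portfolio cost Δ·84+B reproduces V0=20.9447.

(0,0): Delta=-0.7022 Bond=79.9329
(1,0): Delta=-1.0000 Bond=107.1905
(1,1): Delta=-0.2442 Bond=33.5307
V0=20.9447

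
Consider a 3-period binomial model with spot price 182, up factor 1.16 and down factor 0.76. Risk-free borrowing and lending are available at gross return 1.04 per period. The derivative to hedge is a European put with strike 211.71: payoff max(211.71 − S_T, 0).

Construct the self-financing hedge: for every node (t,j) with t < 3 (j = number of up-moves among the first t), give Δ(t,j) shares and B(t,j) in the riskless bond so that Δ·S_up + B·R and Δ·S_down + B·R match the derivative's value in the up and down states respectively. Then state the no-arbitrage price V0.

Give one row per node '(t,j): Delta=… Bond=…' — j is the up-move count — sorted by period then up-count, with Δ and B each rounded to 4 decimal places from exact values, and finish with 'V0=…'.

No-arbitrage ⇒ martingale measure with p* = (R−d)/(u−d) = 0.7000.
Payoff layer (t=3): V(3,0)=131.8164, V(3,1)=89.7671, V(3,2)=25.5866, V(3,3)=0.0000
(2,0): S=105.1232. Δ = (V_up−V_dn)/(S_up−S_dn) = (89.7671−131.8164)/(121.9429−79.8936) = -1.0000. V = [p*·89.7671 + (1−p*)·131.8164]/1.04 = 98.4441. B = V − Δ·S = 203.5673.
(2,1): S=160.4512. Δ = (V_up−V_dn)/(S_up−S_dn) = (25.5866−89.7671)/(186.1234−121.9429) = -1.0000. V = [p*·25.5866 + (1−p*)·89.7671]/1.04 = 43.1161. B = V − Δ·S = 203.5673.
(2,2): S=244.8992. Δ = (V_up−V_dn)/(S_up−S_dn) = (0.0000−25.5866)/(284.0831−186.1234) = -0.2612. V = [p*·0.0000 + (1−p*)·25.5866]/1.04 = 7.3808. B = V − Δ·S = 71.3473.
(1,0): S=138.3200. Δ = (V_up−V_dn)/(S_up−S_dn) = (43.1161−98.4441)/(160.4512−105.1232) = -1.0000. V = [p*·43.1161 + (1−p*)·98.4441]/1.04 = 57.4178. B = V − Δ·S = 195.7378.
(1,1): S=211.1200. Δ = (V_up−V_dn)/(S_up−S_dn) = (7.3808−43.1161)/(244.8992−160.4512) = -0.4232. V = [p*·7.3808 + (1−p*)·43.1161]/1.04 = 17.4052. B = V − Δ·S = 106.7435.
(0,0): S=182.0000. Δ = (V_up−V_dn)/(S_up−S_dn) = (17.4052−57.4178)/(211.1200−138.3200) = -0.5496. V = [p*·17.4052 + (1−p*)·57.4178]/1.04 = 28.2778. B = V − Δ·S = 128.3094.
Check: Δ(0,0)·S0 + B(0,0) = 28.2778 = V0.

(0,0): Delta=-0.5496 Bond=128.3094
(1,0): Delta=-1.0000 Bond=195.7378
(1,1): Delta=-0.4232 Bond=106.7435
(2,0): Delta=-1.0000 Bond=203.5673
(2,1): Delta=-1.0000 Bond=203.5673
(2,2): Delta=-0.2612 Bond=71.3473
V0=28.2778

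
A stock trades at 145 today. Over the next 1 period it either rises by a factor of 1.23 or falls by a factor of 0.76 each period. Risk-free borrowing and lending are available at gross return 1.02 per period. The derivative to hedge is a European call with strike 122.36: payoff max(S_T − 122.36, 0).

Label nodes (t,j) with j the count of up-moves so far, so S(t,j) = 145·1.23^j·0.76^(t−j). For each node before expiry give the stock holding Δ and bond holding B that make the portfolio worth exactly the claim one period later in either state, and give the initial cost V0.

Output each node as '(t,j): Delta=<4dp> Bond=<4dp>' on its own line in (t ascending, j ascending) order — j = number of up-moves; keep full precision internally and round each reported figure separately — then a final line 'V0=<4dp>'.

(0,0): Delta=0.8216 Bond=-88.7618
V0=30.3659

The replicating-portfolio and risk-neutral prices coincide; use p* = (1.02−0.76)/(1.23−0.76) = 0.5532 for the latter.
Terminal payoffs: V(1,0)=0.0000, V(1,1)=55.9900
  t=0,j=0: stock 145.0000 → up 178.3500 (V=55.9900), down 110.2000 (V=0.0000). Price 30.3659; hedge Δ=0.8216, bond B=-88.7618.
Self-financing check: at every node Δ·S+B equals the discounted successor values.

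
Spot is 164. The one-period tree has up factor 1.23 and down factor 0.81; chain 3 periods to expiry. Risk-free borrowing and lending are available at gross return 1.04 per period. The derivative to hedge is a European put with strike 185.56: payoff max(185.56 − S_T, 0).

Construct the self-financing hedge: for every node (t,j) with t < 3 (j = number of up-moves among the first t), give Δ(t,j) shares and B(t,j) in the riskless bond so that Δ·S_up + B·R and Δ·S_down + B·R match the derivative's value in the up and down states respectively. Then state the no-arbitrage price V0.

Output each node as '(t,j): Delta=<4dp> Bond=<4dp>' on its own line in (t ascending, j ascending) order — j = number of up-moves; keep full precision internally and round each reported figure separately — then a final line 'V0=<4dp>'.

(0,0): Delta=-0.4780 Bond=102.3988
(1,0): Delta=-0.8545 Bond=156.5101
(1,1): Delta=-0.2732 Bond=65.1777
(2,0): Delta=-1.0000 Bond=178.4231
(2,1): Delta=-0.7754 Bond=149.8401
(2,2): Delta=0.0000 Bond=0.0000
V0=24.0031

Under the risk-neutral measure, an up-move has probability p* = (R−d)/(u−d) = 0.5476 and values discount at R = 1.04.
At expiry t=3: V(3,0)=98.4037, V(3,1)=53.2115, V(3,2)=0.0000, V(3,3)=0.0000
  t=2,j=0: stock 107.6004 → up 132.3485 (V=53.2115), down 87.1563 (V=98.4037). Price 70.8227; hedge Δ=-1.0000, bond B=178.4231.
  t=2,j=1: stock 163.3932 → up 200.9736 (V=0.0000), down 132.3485 (V=53.2115). Price 23.1460; hedge Δ=-0.7754, bond B=149.8401.
  t=2,j=2: stock 248.1156 → up 305.1822 (V=0.0000), down 200.9736 (V=0.0000). Price 0.0000; hedge Δ=0.0000, bond B=0.0000.
  t=1,j=0: stock 132.8400 → up 163.3932 (V=23.1460), down 107.6004 (V=70.8227). Price 42.9943; hedge Δ=-0.8545, bond B=156.5101.
  t=1,j=1: stock 201.7200 → up 248.1156 (V=0.0000), down 163.3932 (V=23.1460). Price 10.0681; hedge Δ=-0.2732, bond B=65.1777.
  t=0,j=0: stock 164.0000 → up 201.7200 (V=10.0681), down 132.8400 (V=42.9943). Price 24.0031; hedge Δ=-0.4780, bond B=102.3988.
Self-financing check: at every node Δ·S+B equals the discounted successor values.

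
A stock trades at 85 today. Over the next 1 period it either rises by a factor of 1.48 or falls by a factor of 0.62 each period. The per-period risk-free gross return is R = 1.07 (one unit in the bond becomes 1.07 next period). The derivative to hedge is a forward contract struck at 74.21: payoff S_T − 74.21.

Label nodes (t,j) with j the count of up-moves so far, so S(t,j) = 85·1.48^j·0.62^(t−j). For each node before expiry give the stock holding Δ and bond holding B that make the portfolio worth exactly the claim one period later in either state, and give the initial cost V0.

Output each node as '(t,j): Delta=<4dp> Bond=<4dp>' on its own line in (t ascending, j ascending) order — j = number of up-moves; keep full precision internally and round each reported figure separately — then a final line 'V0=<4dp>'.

Since d<R<u, set p* = (R−d)/(u−d) = 0.5233; price each node as the discounted p*-expectation of its children.
At expiry t=1: V(1,0)=-21.5100, V(1,1)=51.5900
Node (0,0) S=85.0000: V=(p*·51.5900+(1−p*)·-21.5100)/1.07=15.6449; Δ=(51.5900−-21.5100)/(125.8000−52.7000)=1.0000; B=V−Δ·S=-69.3551
The time-0 hedge costs 15.6449, which is the no-arbitrage price.

(0,0): Delta=1.0000 Bond=-69.3551
V0=15.6449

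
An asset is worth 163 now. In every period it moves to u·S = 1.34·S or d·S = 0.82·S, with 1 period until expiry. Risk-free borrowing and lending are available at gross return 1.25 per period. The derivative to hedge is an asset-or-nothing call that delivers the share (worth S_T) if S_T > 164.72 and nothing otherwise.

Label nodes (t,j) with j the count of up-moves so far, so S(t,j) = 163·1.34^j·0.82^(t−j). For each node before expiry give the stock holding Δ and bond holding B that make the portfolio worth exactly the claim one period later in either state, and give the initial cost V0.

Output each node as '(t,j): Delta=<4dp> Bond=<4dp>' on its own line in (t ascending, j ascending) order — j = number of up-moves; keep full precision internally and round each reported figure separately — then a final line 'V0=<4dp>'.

(0,0): Delta=2.5769 Bond=-275.5452
V0=144.4932

Risk-neutral probability p* = (R−d)/(u−d) = (1.25−0.82)/(1.34−0.82) = 0.8269.
Terminal payoffs: V(1,0)=0.0000, V(1,1)=218.4200
(0,0): S=163.0000. Δ = (V_up−V_dn)/(S_up−S_dn) = (218.4200−0.0000)/(218.4200−133.6600) = 2.5769. V = [p*·218.4200 + (1−p*)·0.0000]/1.25 = 144.4932. B = V − Δ·S = -275.5452.
The time-0 hedge costs 144.4932, which is the no-arbitrage price.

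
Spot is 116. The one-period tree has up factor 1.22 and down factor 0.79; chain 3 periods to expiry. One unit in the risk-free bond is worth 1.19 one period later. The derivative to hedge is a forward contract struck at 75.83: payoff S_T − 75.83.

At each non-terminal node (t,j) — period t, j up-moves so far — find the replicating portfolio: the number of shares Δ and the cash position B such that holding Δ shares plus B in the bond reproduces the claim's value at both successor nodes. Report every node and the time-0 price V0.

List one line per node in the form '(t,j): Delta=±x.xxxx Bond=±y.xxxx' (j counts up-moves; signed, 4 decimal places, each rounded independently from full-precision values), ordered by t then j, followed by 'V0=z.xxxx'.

Risk-neutral probability p* = (R−d)/(u−d) = (1.19−0.79)/(1.22−0.79) = 0.9302.
Terminal values V(3,·): V(3,0)=-18.6375, V(3,1)=12.4926, V(3,2)=60.5670, V(3,3)=134.8084
(2,0): S=72.3956. Δ = (V_up−V_dn)/(S_up−S_dn) = (12.4926−-18.6375)/(88.3226−57.1925) = 1.0000. V = [p*·12.4926 + (1−p*)·-18.6375]/1.19 = 8.6729. B = V − Δ·S = -63.7227.
(2,1): S=111.8008. Δ = (V_up−V_dn)/(S_up−S_dn) = (60.5670−12.4926)/(136.3970−88.3226) = 1.0000. V = [p*·60.5670 + (1−p*)·12.4926]/1.19 = 48.0781. B = V − Δ·S = -63.7227.
(2,2): S=172.6544. Δ = (V_up−V_dn)/(S_up−S_dn) = (134.8084−60.5670)/(210.6384−136.3970) = 1.0000. V = [p*·134.8084 + (1−p*)·60.5670]/1.19 = 108.9317. B = V − Δ·S = -63.7227.
(1,0): S=91.6400. Δ = (V_up−V_dn)/(S_up−S_dn) = (48.0781−8.6729)/(111.8008−72.3956) = 1.0000. V = [p*·48.0781 + (1−p*)·8.6729]/1.19 = 38.0915. B = V − Δ·S = -53.5485.
(1,1): S=141.5200. Δ = (V_up−V_dn)/(S_up−S_dn) = (108.9317−48.0781)/(172.6544−111.8008) = 1.0000. V = [p*·108.9317 + (1−p*)·48.0781]/1.19 = 87.9715. B = V − Δ·S = -53.5485.
(0,0): S=116.0000. Δ = (V_up−V_dn)/(S_up−S_dn) = (87.9715−38.0915)/(141.5200−91.6400) = 1.0000. V = [p*·87.9715 + (1−p*)·38.0915]/1.19 = 71.0013. B = V − Δ·S = -44.9987.
Self-financing check: at every node Δ·S+B equals the discounted successor values.

(0,0): Delta=1.0000 Bond=-44.9987
(1,0): Delta=1.0000 Bond=-53.5485
(1,1): Delta=1.0000 Bond=-53.5485
(2,0): Delta=1.0000 Bond=-63.7227
(2,1): Delta=1.0000 Bond=-63.7227
(2,2): Delta=1.0000 Bond=-63.7227
V0=71.0013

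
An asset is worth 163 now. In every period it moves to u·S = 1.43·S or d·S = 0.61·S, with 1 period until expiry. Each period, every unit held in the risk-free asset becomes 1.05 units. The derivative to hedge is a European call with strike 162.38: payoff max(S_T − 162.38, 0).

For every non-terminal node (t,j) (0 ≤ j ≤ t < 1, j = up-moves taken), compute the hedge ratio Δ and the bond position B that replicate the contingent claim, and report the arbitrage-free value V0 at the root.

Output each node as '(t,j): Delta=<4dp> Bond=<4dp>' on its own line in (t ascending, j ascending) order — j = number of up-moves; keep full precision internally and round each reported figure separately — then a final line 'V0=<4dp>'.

Under the risk-neutral measure, an up-move has probability p* = (R−d)/(u−d) = 0.5366 and values discount at R = 1.05.
Terminal payoffs: V(1,0)=0.0000, V(1,1)=70.7100
(0,0): S=163.0000. Δ = (V_up−V_dn)/(S_up−S_dn) = (70.7100−0.0000)/(233.0900−99.4300) = 0.5290. V = [p*·70.7100 + (1−p*)·0.0000]/1.05 = 36.1352. B = V − Δ·S = -50.0965.
Check: Δ(0,0)·S0 + B(0,0) = 36.1352 = V0.

(0,0): Delta=0.5290 Bond=-50.0965
V0=36.1352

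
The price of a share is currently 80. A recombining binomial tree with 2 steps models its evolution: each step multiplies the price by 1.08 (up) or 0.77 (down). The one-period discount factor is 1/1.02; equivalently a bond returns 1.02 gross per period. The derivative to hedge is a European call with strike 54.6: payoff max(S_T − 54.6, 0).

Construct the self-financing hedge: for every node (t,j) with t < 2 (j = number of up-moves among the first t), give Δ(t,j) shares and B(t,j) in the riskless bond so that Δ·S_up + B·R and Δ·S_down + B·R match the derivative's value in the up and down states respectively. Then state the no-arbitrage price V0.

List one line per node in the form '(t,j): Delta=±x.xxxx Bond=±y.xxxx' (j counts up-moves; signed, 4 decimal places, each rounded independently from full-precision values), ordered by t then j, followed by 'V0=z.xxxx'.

(0,0): Delta=0.9452 Bond=-47.8341
(1,0): Delta=0.6246 Bond=-29.0467
(1,1): Delta=1.0000 Bond=-53.5294
V0=27.7783

The replicating-portfolio and risk-neutral prices coincide; use p* = (1.02−0.77)/(1.08−0.77) = 0.8065 for the latter.
At expiry t=2: V(2,0)=0.0000, V(2,1)=11.9280, V(2,2)=38.7120
  t=1,j=0: stock 61.6000 → up 66.5280 (V=11.9280), down 47.4320 (V=0.0000). Price 9.4307; hedge Δ=0.6246, bond B=-29.0467.
  t=1,j=1: stock 86.4000 → up 93.3120 (V=38.7120), down 66.5280 (V=11.9280). Price 32.8706; hedge Δ=1.0000, bond B=-53.5294.
  t=0,j=0: stock 80.0000 → up 86.4000 (V=32.8706), down 61.6000 (V=9.4307). Price 27.7783; hedge Δ=0.9452, bond B=-47.8341.
Check: Δ(0,0)·S0 + B(0,0) = 27.7783 = V0.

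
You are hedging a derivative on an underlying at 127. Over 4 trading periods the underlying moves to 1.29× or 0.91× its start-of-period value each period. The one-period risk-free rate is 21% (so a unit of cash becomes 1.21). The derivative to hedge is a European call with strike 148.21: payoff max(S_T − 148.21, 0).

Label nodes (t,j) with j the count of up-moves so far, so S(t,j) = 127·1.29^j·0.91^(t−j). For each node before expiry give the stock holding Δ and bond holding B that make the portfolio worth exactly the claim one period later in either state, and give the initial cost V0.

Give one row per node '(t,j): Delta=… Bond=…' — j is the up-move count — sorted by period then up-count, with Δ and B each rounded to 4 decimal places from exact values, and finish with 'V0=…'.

Since d<R<u, set p* = (R−d)/(u−d) = 0.7895; price each node as the discounted p*-expectation of its children.
At expiry t=4: V(4,0)=0.0000, V(4,1)=0.0000, V(4,2)=26.8012, V(4,3)=99.8828, V(4,4)=203.4821
(3,0): S=95.7035. Δ = (V_up−V_dn)/(S_up−S_dn) = (0.0000−0.0000)/(123.4575−87.0902) = 0.0000. V = [p*·0.0000 + (1−p*)·0.0000]/1.21 = 0.0000. B = V − Δ·S = 0.0000.
(3,1): S=135.6676. Δ = (V_up−V_dn)/(S_up−S_dn) = (26.8012−0.0000)/(175.0112−123.4575) = 0.5199. V = [p*·26.8012 + (1−p*)·0.0000]/1.21 = 17.4867. B = V − Δ·S = -53.0429.
(3,2): S=192.3200. Δ = (V_up−V_dn)/(S_up−S_dn) = (99.8828−26.8012)/(248.0928−175.0112) = 1.0000. V = [p*·99.8828 + (1−p*)·26.8012]/1.21 = 69.8324. B = V − Δ·S = -122.4876.
(3,3): S=272.6295. Δ = (V_up−V_dn)/(S_up−S_dn) = (203.4821−99.8828)/(351.6921−248.0928) = 1.0000. V = [p*·203.4821 + (1−p*)·99.8828]/1.21 = 150.1419. B = V − Δ·S = -122.4876.
(2,0): S=105.1687. Δ = (V_up−V_dn)/(S_up−S_dn) = (17.4867−0.0000)/(135.6676−95.7035) = 0.4376. V = [p*·17.4867 + (1−p*)·0.0000]/1.21 = 11.4093. B = V − Δ·S = -34.6082.
(2,1): S=149.0853. Δ = (V_up−V_dn)/(S_up−S_dn) = (69.8324−17.4867)/(192.3200−135.6676) = 0.9240. V = [p*·69.8324 + (1−p*)·17.4867]/1.21 = 48.6052. B = V − Δ·S = -89.1468.
(2,2): S=211.3407. Δ = (V_up−V_dn)/(S_up−S_dn) = (150.1419−69.8324)/(272.6295−192.3200) = 1.0000. V = [p*·150.1419 + (1−p*)·69.8324]/1.21 = 110.1113. B = V − Δ·S = -101.2294.
(1,0): S=115.5700. Δ = (V_up−V_dn)/(S_up−S_dn) = (48.6052−11.4093)/(149.0853−105.1687) = 0.8470. V = [p*·48.6052 + (1−p*)·11.4093]/1.21 = 33.6979. B = V − Δ·S = -64.1860.
(1,1): S=163.8300. Δ = (V_up−V_dn)/(S_up−S_dn) = (110.1113−48.6052)/(211.3407−149.0853) = 0.9880. V = [p*·110.1113 + (1−p*)·48.6052]/1.21 = 80.2997. B = V − Δ·S = -81.5584.
(0,0): S=127.0000. Δ = (V_up−V_dn)/(S_up−S_dn) = (80.2997−33.6979)/(163.8300−115.5700) = 0.9656. V = [p*·80.2997 + (1−p*)·33.6979]/1.21 = 58.2552. B = V − Δ·S = -64.3811.
The time-0 hedge costs 58.2552, which is the no-arbitrage price.

(0,0): Delta=0.9656 Bond=-64.3811
(1,0): Delta=0.8470 Bond=-64.1860
(1,1): Delta=0.9880 Bond=-81.5584
(2,0): Delta=0.4376 Bond=-34.6082
(2,1): Delta=0.9240 Bond=-89.1468
(2,2): Delta=1.0000 Bond=-101.2294
(3,0): Delta=0.0000 Bond=0.0000
(3,1): Delta=0.5199 Bond=-53.0429
(3,2): Delta=1.0000 Bond=-122.4876
(3,3): Delta=1.0000 Bond=-122.4876
V0=58.2552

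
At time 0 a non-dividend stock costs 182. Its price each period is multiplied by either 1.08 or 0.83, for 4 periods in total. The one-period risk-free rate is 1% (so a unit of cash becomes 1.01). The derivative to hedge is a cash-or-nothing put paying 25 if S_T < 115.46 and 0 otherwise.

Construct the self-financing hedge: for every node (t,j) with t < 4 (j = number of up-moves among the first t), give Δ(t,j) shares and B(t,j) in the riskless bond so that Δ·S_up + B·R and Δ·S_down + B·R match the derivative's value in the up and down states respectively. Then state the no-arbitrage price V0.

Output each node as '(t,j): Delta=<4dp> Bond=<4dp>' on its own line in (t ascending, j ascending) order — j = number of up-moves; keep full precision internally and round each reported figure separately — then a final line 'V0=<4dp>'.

(0,0): Delta=-0.0903 Bond=18.1029
(1,0): Delta=-0.2617 Bond=44.1673
(1,1): Delta=-0.0391 Bond=8.2182
(2,0): Delta=-0.5686 Bond=83.0899
(2,1): Delta=-0.1699 Bond=29.6442
(2,2): Delta=0.0000 Bond=0.0000
(3,0): Delta=0.0000 Bond=24.7525
(3,1): Delta=-0.7385 Bond=106.9307
(3,2): Delta=0.0000 Bond=0.0000
(3,3): Delta=0.0000 Bond=0.0000
V0=1.6665

No-arbitrage ⇒ martingale measure with p* = (R−d)/(u−d) = 0.7200.
At expiry t=4: V(4,0)=25.0000, V(4,1)=25.0000, V(4,2)=0.0000, V(4,3)=0.0000, V(4,4)=0.0000
Node (3,0) S=104.0652: V=(p*·25.0000+(1−p*)·25.0000)/1.01=24.7525; Δ=(25.0000−25.0000)/(112.3905−86.3741)=0.0000; B=V−Δ·S=24.7525
Node (3,1) S=135.4102: V=(p*·0.0000+(1−p*)·25.0000)/1.01=6.9307; Δ=(0.0000−25.0000)/(146.2430−112.3905)=-0.7385; B=V−Δ·S=106.9307
Node (3,2) S=176.1964: V=(p*·0.0000+(1−p*)·0.0000)/1.01=0.0000; Δ=(0.0000−0.0000)/(190.2921−146.2430)=0.0000; B=V−Δ·S=0.0000
Node (3,3) S=229.2676: V=(p*·0.0000+(1−p*)·0.0000)/1.01=0.0000; Δ=(0.0000−0.0000)/(247.6090−190.2921)=0.0000; B=V−Δ·S=0.0000
Node (2,0) S=125.3798: V=(p*·6.9307+(1−p*)·24.7525)/1.01=11.8028; Δ=(6.9307−24.7525)/(135.4102−104.0652)=-0.5686; B=V−Δ·S=83.0899
Node (2,1) S=163.1448: V=(p*·0.0000+(1−p*)·6.9307)/1.01=1.9214; Δ=(0.0000−6.9307)/(176.1964−135.4102)=-0.1699; B=V−Δ·S=29.6442
Node (2,2) S=212.2848: V=(p*·0.0000+(1−p*)·0.0000)/1.01=0.0000; Δ=(0.0000−0.0000)/(229.2676−176.1964)=0.0000; B=V−Δ·S=0.0000
Node (1,0) S=151.0600: V=(p*·1.9214+(1−p*)·11.8028)/1.01=4.6418; Δ=(1.9214−11.8028)/(163.1448−125.3798)=-0.2617; B=V−Δ·S=44.1673
Node (1,1) S=196.5600: V=(p*·0.0000+(1−p*)·1.9214)/1.01=0.5327; Δ=(0.0000−1.9214)/(212.2848−163.1448)=-0.0391; B=V−Δ·S=8.2182
Node (0,0) S=182.0000: V=(p*·0.5327+(1−p*)·4.6418)/1.01=1.6665; Δ=(0.5327−4.6418)/(196.5600−151.0600)=-0.0903; B=V−Δ·S=18.1029
Self-financing check: at every node Δ·S+B equals the discounted successor values.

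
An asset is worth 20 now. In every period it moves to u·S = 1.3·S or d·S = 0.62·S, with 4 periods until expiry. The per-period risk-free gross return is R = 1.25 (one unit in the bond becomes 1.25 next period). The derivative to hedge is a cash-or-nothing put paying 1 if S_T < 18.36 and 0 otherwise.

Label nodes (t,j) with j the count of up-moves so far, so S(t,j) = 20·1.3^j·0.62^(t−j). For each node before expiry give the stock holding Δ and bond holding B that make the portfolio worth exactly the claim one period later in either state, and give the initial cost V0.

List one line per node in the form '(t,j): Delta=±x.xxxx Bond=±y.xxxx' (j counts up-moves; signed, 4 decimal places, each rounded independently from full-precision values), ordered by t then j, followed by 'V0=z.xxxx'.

Since d<R<u, set p* = (R−d)/(u−d) = 0.9265; price each node as the discounted p*-expectation of its children.
Payoff layer (t=4): V(4,0)=1.0000, V(4,1)=1.0000, V(4,2)=1.0000, V(4,3)=0.0000, V(4,4)=0.0000
Node (3,0) S=4.7666: V=(p*·1.0000+(1−p*)·1.0000)/1.25=0.8000; Δ=(1.0000−1.0000)/(6.1965−2.9553)=0.0000; B=V−Δ·S=0.8000
Node (3,1) S=9.9944: V=(p*·1.0000+(1−p*)·1.0000)/1.25=0.8000; Δ=(1.0000−1.0000)/(12.9927−6.1965)=0.0000; B=V−Δ·S=0.8000
Node (3,2) S=20.9560: V=(p*·0.0000+(1−p*)·1.0000)/1.25=0.0588; Δ=(0.0000−1.0000)/(27.2428−12.9927)=-0.0702; B=V−Δ·S=1.5294
Node (3,3) S=43.9400: V=(p*·0.0000+(1−p*)·0.0000)/1.25=0.0000; Δ=(0.0000−0.0000)/(57.1220−27.2428)=0.0000; B=V−Δ·S=0.0000
Node (2,0) S=7.6880: V=(p*·0.8000+(1−p*)·0.8000)/1.25=0.6400; Δ=(0.8000−0.8000)/(9.9944−4.7666)=0.0000; B=V−Δ·S=0.6400
Node (2,1) S=16.1200: V=(p*·0.0588+(1−p*)·0.8000)/1.25=0.0907; Δ=(0.0588−0.8000)/(20.9560−9.9944)=-0.0676; B=V−Δ·S=1.1806
Node (2,2) S=33.8000: V=(p*·0.0000+(1−p*)·0.0588)/1.25=0.0035; Δ=(0.0000−0.0588)/(43.9400−20.9560)=-0.0026; B=V−Δ·S=0.0900
Node (1,0) S=12.4000: V=(p*·0.0907+(1−p*)·0.6400)/1.25=0.1048; Δ=(0.0907−0.6400)/(16.1200−7.6880)=-0.0651; B=V−Δ·S=0.9127
Node (1,1) S=26.0000: V=(p*·0.0035+(1−p*)·0.0907)/1.25=0.0079; Δ=(0.0035−0.0907)/(33.8000−16.1200)=-0.0049; B=V−Δ·S=0.1361
Node (0,0) S=20.0000: V=(p*·0.0079+(1−p*)·0.1048)/1.25=0.0120; Δ=(0.0079−0.1048)/(26.0000−12.4000)=-0.0071; B=V−Δ·S=0.1546
Root portfolio cost Δ·20+B reproduces V0=0.0120.

(0,0): Delta=-0.0071 Bond=0.1546
(1,0): Delta=-0.0651 Bond=0.9127
(1,1): Delta=-0.0049 Bond=0.1361
(2,0): Delta=0.0000 Bond=0.6400
(2,1): Delta=-0.0676 Bond=1.1806
(2,2): Delta=-0.0026 Bond=0.0900
(3,0): Delta=0.0000 Bond=0.8000
(3,1): Delta=0.0000 Bond=0.8000
(3,2): Delta=-0.0702 Bond=1.5294
(3,3): Delta=0.0000 Bond=0.0000
V0=0.0120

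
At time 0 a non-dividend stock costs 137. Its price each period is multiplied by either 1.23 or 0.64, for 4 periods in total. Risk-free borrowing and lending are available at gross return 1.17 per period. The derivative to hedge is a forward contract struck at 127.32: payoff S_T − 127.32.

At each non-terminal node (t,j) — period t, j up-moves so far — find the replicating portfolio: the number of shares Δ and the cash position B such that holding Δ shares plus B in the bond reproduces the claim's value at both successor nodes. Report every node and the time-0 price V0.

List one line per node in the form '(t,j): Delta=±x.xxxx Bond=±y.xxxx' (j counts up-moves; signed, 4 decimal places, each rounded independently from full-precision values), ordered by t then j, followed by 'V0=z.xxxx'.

(0,0): Delta=1.0000 Bond=-67.9443
(1,0): Delta=1.0000 Bond=-79.4949
(1,1): Delta=1.0000 Bond=-79.4949
(2,0): Delta=1.0000 Bond=-93.0090
(2,1): Delta=1.0000 Bond=-93.0090
(2,2): Delta=1.0000 Bond=-93.0090
(3,0): Delta=1.0000 Bond=-108.8205
(3,1): Delta=1.0000 Bond=-108.8205
(3,2): Delta=1.0000 Bond=-108.8205
(3,3): Delta=1.0000 Bond=-108.8205
V0=69.0557

No-arbitrage ⇒ martingale measure with p* = (R−d)/(u−d) = 0.8983.
At expiry t=4: V(4,0)=-104.3352, V(4,1)=-83.1461, V(4,2)=-42.4233, V(4,3)=35.8408, V(4,4)=186.2547
(3,0): S=35.9137. Δ = (V_up−V_dn)/(S_up−S_dn) = (-83.1461−-104.3352)/(44.1739−22.9848) = 1.0000. V = [p*·-83.1461 + (1−p*)·-104.3352]/1.17 = -72.9068. B = V − Δ·S = -108.8205.
(3,1): S=69.0217. Δ = (V_up−V_dn)/(S_up−S_dn) = (-42.4233−-83.1461)/(84.8967−44.1739) = 1.0000. V = [p*·-42.4233 + (1−p*)·-83.1461]/1.17 = -39.7988. B = V − Δ·S = -108.8205.
(3,2): S=132.6511. Δ = (V_up−V_dn)/(S_up−S_dn) = (35.8408−-42.4233)/(163.1608−84.8967) = 1.0000. V = [p*·35.8408 + (1−p*)·-42.4233]/1.17 = 23.8306. B = V − Δ·S = -108.8205.
(3,3): S=254.9388. Δ = (V_up−V_dn)/(S_up−S_dn) = (186.2547−35.8408)/(313.5747−163.1608) = 1.0000. V = [p*·186.2547 + (1−p*)·35.8408]/1.17 = 146.1183. B = V − Δ·S = -108.8205.
(2,0): S=56.1152. Δ = (V_up−V_dn)/(S_up−S_dn) = (-39.7988−-72.9068)/(69.0217−35.9137) = 1.0000. V = [p*·-39.7988 + (1−p*)·-72.9068]/1.17 = -36.8938. B = V − Δ·S = -93.0090.
(2,1): S=107.8464. Δ = (V_up−V_dn)/(S_up−S_dn) = (23.8306−-39.7988)/(132.6511−69.0217) = 1.0000. V = [p*·23.8306 + (1−p*)·-39.7988]/1.17 = 14.8374. B = V − Δ·S = -93.0090.
(2,2): S=207.2673. Δ = (V_up−V_dn)/(S_up−S_dn) = (146.1183−23.8306)/(254.9388−132.6511) = 1.0000. V = [p*·146.1183 + (1−p*)·23.8306]/1.17 = 114.2583. B = V − Δ·S = -93.0090.
(1,0): S=87.6800. Δ = (V_up−V_dn)/(S_up−S_dn) = (14.8374−-36.8938)/(107.8464−56.1152) = 1.0000. V = [p*·14.8374 + (1−p*)·-36.8938]/1.17 = 8.1851. B = V − Δ·S = -79.4949.
(1,1): S=168.5100. Δ = (V_up−V_dn)/(S_up−S_dn) = (114.2583−14.8374)/(207.2673−107.8464) = 1.0000. V = [p*·114.2583 + (1−p*)·14.8374]/1.17 = 89.0151. B = V − Δ·S = -79.4949.
(0,0): S=137.0000. Δ = (V_up−V_dn)/(S_up−S_dn) = (89.0151−8.1851)/(168.5100−87.6800) = 1.0000. V = [p*·89.0151 + (1−p*)·8.1851]/1.17 = 69.0557. B = V − Δ·S = -67.9443.
The time-0 hedge costs 69.0557, which is the no-arbitrage price.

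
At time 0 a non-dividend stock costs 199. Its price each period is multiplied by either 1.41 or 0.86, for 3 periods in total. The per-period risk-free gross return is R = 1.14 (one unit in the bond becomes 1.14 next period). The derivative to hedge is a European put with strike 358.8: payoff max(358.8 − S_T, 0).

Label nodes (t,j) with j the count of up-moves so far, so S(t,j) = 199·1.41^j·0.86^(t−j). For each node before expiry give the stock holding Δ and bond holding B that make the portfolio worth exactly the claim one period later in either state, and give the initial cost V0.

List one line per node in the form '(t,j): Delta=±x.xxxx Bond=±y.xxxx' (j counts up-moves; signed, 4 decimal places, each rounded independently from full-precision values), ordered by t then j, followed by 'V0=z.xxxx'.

Under the risk-neutral measure, an up-move has probability p* = (R−d)/(u−d) = 0.5091 and values discount at R = 1.14.
Terminal payoffs: V(3,0)=232.2249, V(3,1)=151.2756, V(3,2)=18.5566, V(3,3)=0.0000
  t=2,j=0: stock 147.1804 → up 207.5244 (V=151.2756), down 126.5751 (V=232.2249). Price 167.5564; hedge Δ=-1.0000, bond B=314.7368.
  t=2,j=1: stock 241.3074 → up 340.2434 (V=18.5566), down 207.5244 (V=151.2756). Price 73.4294; hedge Δ=-1.0000, bond B=314.7368.
  t=2,j=2: stock 395.6319 → up 557.8410 (V=0.0000), down 340.2434 (V=18.5566). Price 7.9909; hedge Δ=-0.0853, bond B=41.7301.
  t=1,j=0: stock 171.1400 → up 241.3074 (V=73.4294), down 147.1804 (V=167.5564). Price 104.9449; hedge Δ=-1.0000, bond B=276.0849.
  t=1,j=1: stock 280.5900 → up 395.6319 (V=7.9909), down 241.3074 (V=73.4294). Price 35.1888; hedge Δ=-0.4240, bond B=154.1681.
  t=0,j=0: stock 199.0000 → up 280.5900 (V=35.1888), down 171.1400 (V=104.9449). Price 60.9059; hedge Δ=-0.6373, bond B=187.7352.
Each (Δ,B) replicates both successor values, so the strategy is self-financing and V0 is arbitrage-free.

(0,0): Delta=-0.6373 Bond=187.7352
(1,0): Delta=-1.0000 Bond=276.0849
(1,1): Delta=-0.4240 Bond=154.1681
(2,0): Delta=-1.0000 Bond=314.7368
(2,1): Delta=-1.0000 Bond=314.7368
(2,2): Delta=-0.0853 Bond=41.7301
V0=60.9059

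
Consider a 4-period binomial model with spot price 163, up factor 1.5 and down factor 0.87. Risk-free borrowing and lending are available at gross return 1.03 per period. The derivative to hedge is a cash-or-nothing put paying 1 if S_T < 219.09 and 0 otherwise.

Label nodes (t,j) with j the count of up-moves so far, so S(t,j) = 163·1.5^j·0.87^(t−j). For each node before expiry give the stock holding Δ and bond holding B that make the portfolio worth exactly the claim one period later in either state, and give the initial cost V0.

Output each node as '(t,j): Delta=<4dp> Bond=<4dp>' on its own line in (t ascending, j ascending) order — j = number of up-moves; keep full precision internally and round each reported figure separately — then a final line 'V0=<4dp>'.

(0,0): Delta=-0.0038 Bond=1.2660
(1,0): Delta=-0.0040 Bond=1.3350
(1,1): Delta=-0.0034 Bond=1.2127
(2,0): Delta=-0.0032 Bond=1.2732
(2,1): Delta=-0.0054 Bond=1.6743
(2,2): Delta=0.0000 Bond=0.0000
(3,0): Delta=0.0000 Bond=0.9709
(3,1): Delta=-0.0086 Bond=2.3116
(3,2): Delta=0.0000 Bond=0.0000
(3,3): Delta=0.0000 Bond=0.0000
V0=0.6500

Since d<R<u, set p* = (R−d)/(u−d) = 0.2540; price each node as the discounted p*-expectation of its children.
Terminal values V(4,·): V(4,0)=1.0000, V(4,1)=1.0000, V(4,2)=0.0000, V(4,3)=0.0000, V(4,4)=0.0000
  t=3,j=0: stock 107.3360 → up 161.0040 (V=1.0000), down 93.3823 (V=1.0000). Price 0.9709; hedge Δ=0.0000, bond B=0.9709.
  t=3,j=1: stock 185.0620 → up 277.5931 (V=0.0000), down 161.0040 (V=1.0000). Price 0.7243; hedge Δ=-0.0086, bond B=2.3116.
  t=3,j=2: stock 319.0725 → up 478.6087 (V=0.0000), down 277.5931 (V=0.0000). Price 0.0000; hedge Δ=0.0000, bond B=0.0000.
  t=3,j=3: stock 550.1250 → up 825.1875 (V=0.0000), down 478.6087 (V=0.0000). Price 0.0000; hedge Δ=0.0000, bond B=0.0000.
  t=2,j=0: stock 123.3747 → up 185.0620 (V=0.7243), down 107.3360 (V=0.9709). Price 0.8818; hedge Δ=-0.0032, bond B=1.2732.
  t=2,j=1: stock 212.7150 → up 319.0725 (V=0.0000), down 185.0620 (V=0.7243). Price 0.5246; hedge Δ=-0.0054, bond B=1.6743.
  t=2,j=2: stock 366.7500 → up 550.1250 (V=0.0000), down 319.0725 (V=0.0000). Price 0.0000; hedge Δ=0.0000, bond B=0.0000.
  t=1,j=0: stock 141.8100 → up 212.7150 (V=0.5246), down 123.3747 (V=0.8818). Price 0.7680; hedge Δ=-0.0040, bond B=1.3350.
  t=1,j=1: stock 244.5000 → up 366.7500 (V=0.0000), down 212.7150 (V=0.5246). Price 0.3800; hedge Δ=-0.0034, bond B=1.2127.
  t=0,j=0: stock 163.0000 → up 244.5000 (V=0.3800), down 141.8100 (V=0.7680). Price 0.6500; hedge Δ=-0.0038, bond B=1.2660.
Self-financing check: at every node Δ·S+B equals the discounted successor values.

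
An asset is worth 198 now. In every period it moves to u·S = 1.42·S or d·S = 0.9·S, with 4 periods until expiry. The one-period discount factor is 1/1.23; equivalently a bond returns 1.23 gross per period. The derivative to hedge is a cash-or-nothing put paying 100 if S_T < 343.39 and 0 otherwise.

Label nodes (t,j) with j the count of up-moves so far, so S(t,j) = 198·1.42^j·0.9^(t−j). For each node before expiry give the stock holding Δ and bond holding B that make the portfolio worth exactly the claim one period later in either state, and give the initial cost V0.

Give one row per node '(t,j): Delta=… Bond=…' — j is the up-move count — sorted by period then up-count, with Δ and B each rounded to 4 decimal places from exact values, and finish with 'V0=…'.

Under the risk-neutral measure, an up-move has probability p* = (R−d)/(u−d) = 0.6346 and values discount at R = 1.23.
Payoff layer (t=4): V(4,0)=100.0000, V(4,1)=100.0000, V(4,2)=100.0000, V(4,3)=0.0000, V(4,4)=0.0000
Node (3,0) S=144.3420: V=(p*·100.0000+(1−p*)·100.0000)/1.23=81.3008; Δ=(100.0000−100.0000)/(204.9656−129.9078)=0.0000; B=V−Δ·S=81.3008
Node (3,1) S=227.7396: V=(p*·100.0000+(1−p*)·100.0000)/1.23=81.3008; Δ=(100.0000−100.0000)/(323.3902−204.9656)=0.0000; B=V−Δ·S=81.3008
Node (3,2) S=359.3225: V=(p*·0.0000+(1−p*)·100.0000)/1.23=29.7061; Δ=(0.0000−100.0000)/(510.2379−323.3902)=-0.5352; B=V−Δ·S=222.0138
Node (3,3) S=566.9310: V=(p*·0.0000+(1−p*)·0.0000)/1.23=0.0000; Δ=(0.0000−0.0000)/(805.0421−510.2379)=0.0000; B=V−Δ·S=0.0000
Node (2,0) S=160.3800: V=(p*·81.3008+(1−p*)·81.3008)/1.23=66.0982; Δ=(81.3008−81.3008)/(227.7396−144.3420)=0.0000; B=V−Δ·S=66.0982
Node (2,1) S=253.0440: V=(p*·29.7061+(1−p*)·81.3008)/1.23=39.4780; Δ=(29.7061−81.3008)/(359.3225−227.7396)=-0.3921; B=V−Δ·S=138.6987
Node (2,2) S=399.2472: V=(p*·0.0000+(1−p*)·29.7061)/1.23=8.8245; Δ=(0.0000−29.7061)/(566.9310−359.3225)=-0.1431; B=V−Δ·S=65.9516
Node (1,0) S=178.2000: V=(p*·39.4780+(1−p*)·66.0982)/1.23=40.0038; Δ=(39.4780−66.0982)/(253.0440−160.3800)=-0.2873; B=V−Δ·S=91.1964
Node (1,1) S=281.1600: V=(p*·8.8245+(1−p*)·39.4780)/1.23=16.2804; Δ=(8.8245−39.4780)/(399.2472−253.0440)=-0.2097; B=V−Δ·S=75.2295
Node (0,0) S=198.0000: V=(p*·16.2804+(1−p*)·40.0038)/1.23=20.2834; Δ=(16.2804−40.0038)/(281.1600−178.2000)=-0.2304; B=V−Δ·S=65.9053
Each (Δ,B) replicates both successor values, so the strategy is self-financing and V0 is arbitrage-free.

(0,0): Delta=-0.2304 Bond=65.9053
(1,0): Delta=-0.2873 Bond=91.1964
(1,1): Delta=-0.2097 Bond=75.2295
(2,0): Delta=0.0000 Bond=66.0982
(2,1): Delta=-0.3921 Bond=138.6987
(2,2): Delta=-0.1431 Bond=65.9516
(3,0): Delta=0.0000 Bond=81.3008
(3,1): Delta=0.0000 Bond=81.3008
(3,2): Delta=-0.5352 Bond=222.0138
(3,3): Delta=0.0000 Bond=0.0000
V0=20.2834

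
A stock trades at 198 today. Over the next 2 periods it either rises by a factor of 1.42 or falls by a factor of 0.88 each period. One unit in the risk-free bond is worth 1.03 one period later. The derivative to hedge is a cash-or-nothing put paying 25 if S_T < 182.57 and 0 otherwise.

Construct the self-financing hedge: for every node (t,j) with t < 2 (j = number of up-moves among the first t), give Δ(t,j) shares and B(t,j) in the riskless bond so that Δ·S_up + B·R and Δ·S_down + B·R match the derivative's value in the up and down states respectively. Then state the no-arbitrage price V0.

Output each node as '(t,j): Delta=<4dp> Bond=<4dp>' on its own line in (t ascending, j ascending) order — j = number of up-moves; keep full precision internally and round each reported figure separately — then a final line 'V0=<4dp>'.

Risk-neutral probability p* = (R−d)/(u−d) = (1.03−0.88)/(1.42−0.88) = 0.2778.
Payoff layer (t=2): V(2,0)=25.0000, V(2,1)=0.0000, V(2,2)=0.0000
Node (1,0) S=174.2400: V=(p*·0.0000+(1−p*)·25.0000)/1.03=17.5297; Δ=(0.0000−25.0000)/(247.4208−153.3312)=-0.2657; B=V−Δ·S=63.8260
Node (1,1) S=281.1600: V=(p*·0.0000+(1−p*)·0.0000)/1.03=0.0000; Δ=(0.0000−0.0000)/(399.2472−247.4208)=0.0000; B=V−Δ·S=0.0000
Node (0,0) S=198.0000: V=(p*·0.0000+(1−p*)·17.5297)/1.03=12.2916; Δ=(0.0000−17.5297)/(281.1600−174.2400)=-0.1640; B=V−Δ·S=44.7539
The time-0 hedge costs 12.2916, which is the no-arbitrage price.

(0,0): Delta=-0.1640 Bond=44.7539
(1,0): Delta=-0.2657 Bond=63.8260
(1,1): Delta=0.0000 Bond=0.0000
V0=12.2916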